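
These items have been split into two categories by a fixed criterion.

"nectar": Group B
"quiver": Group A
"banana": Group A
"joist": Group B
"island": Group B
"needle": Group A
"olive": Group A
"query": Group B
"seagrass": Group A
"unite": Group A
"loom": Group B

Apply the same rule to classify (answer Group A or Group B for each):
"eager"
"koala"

Group A, Group A

The classifier is using: has ≥ 3 vowels.
"eager": 3 vowels, qualifies → Group A. "koala": 3 vowels, qualifies → Group A.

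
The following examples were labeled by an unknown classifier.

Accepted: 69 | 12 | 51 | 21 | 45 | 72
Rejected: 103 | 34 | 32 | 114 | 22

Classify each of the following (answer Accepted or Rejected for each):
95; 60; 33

All 'Accepted' examples share one property — multiple of 3 AND at most 72 — and every 'Rejected' example lacks it.
95 → 95 = 3·31 + 2, 95 > 72 → Rejected. 60 → 60 = 3·20, 60 ≤ 72 → Accepted. 33 → 33 = 3·11, 33 ≤ 72 → Accepted.

Rejected, Accepted, Accepted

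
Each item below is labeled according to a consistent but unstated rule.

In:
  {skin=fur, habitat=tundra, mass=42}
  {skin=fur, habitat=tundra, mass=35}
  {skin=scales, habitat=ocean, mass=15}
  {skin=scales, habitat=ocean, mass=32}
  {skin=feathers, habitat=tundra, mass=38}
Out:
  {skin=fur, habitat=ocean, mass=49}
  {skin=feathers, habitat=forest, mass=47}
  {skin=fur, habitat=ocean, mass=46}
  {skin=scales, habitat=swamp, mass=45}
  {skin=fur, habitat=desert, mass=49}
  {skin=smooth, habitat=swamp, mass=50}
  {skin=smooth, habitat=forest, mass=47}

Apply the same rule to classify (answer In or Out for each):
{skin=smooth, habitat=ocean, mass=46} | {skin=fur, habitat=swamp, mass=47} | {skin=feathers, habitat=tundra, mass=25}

Out, Out, In

One predicate separates the groups cleanly: mass ≤ 42.
{skin=smooth, habitat=ocean, mass=46} → mass = 46 → Out.
{skin=fur, habitat=swamp, mass=47} → mass = 47 → Out.
{skin=feathers, habitat=tundra, mass=25} → mass = 25 → In.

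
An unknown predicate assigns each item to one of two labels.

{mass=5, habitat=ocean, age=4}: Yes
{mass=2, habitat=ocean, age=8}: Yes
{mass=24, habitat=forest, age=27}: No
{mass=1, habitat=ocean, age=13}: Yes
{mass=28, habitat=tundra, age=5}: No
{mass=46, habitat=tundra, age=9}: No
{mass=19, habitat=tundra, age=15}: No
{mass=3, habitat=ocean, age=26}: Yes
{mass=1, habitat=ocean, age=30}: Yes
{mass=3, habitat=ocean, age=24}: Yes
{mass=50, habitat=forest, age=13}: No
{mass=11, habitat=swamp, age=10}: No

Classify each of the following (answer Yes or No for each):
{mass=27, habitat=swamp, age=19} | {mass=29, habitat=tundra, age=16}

No, No

The simplest hypothesis consistent with all the labels is: habitat is ocean.
No: {mass=27, habitat=swamp, age=19}, since habitat is swamp.
No: {mass=29, habitat=tundra, age=16}, since habitat is tundra.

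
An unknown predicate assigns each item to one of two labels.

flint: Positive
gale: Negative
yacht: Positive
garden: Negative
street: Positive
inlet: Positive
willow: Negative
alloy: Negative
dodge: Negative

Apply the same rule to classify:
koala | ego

The simplest hypothesis consistent with all the labels is: contains 't'.
koala → no 't' → Negative. ego → no 't' → Negative.

Negative, Negative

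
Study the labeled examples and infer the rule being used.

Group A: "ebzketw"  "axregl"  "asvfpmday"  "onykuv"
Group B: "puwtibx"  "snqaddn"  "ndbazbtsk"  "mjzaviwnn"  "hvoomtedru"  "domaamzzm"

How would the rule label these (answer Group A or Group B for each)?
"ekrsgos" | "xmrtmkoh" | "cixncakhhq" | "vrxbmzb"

Group A, Group B, Group B, Group B

The pattern is that an item is 'Group A' exactly when: starts with a vowel.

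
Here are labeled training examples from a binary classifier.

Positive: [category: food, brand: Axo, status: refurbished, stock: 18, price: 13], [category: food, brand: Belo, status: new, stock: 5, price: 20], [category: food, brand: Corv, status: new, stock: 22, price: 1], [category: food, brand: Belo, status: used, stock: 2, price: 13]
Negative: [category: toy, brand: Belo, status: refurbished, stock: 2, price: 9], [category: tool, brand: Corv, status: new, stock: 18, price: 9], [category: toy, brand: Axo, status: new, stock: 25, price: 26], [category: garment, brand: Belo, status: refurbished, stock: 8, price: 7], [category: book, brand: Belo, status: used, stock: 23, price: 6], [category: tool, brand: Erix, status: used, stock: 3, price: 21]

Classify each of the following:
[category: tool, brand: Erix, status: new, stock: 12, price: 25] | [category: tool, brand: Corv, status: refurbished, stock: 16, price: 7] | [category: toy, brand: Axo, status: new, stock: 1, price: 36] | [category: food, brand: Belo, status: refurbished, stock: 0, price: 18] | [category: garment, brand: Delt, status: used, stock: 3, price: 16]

Negative, Negative, Negative, Positive, Negative

The rule appears to be: category is food.
[category: tool, brand: Erix, status: new, stock: 12, price: 25]: Negative (category is tool).
[category: tool, brand: Corv, status: refurbished, stock: 16, price: 7]: Negative (category is tool).
[category: toy, brand: Axo, status: new, stock: 1, price: 36]: Negative (category is toy).
[category: food, brand: Belo, status: refurbished, stock: 0, price: 18]: Positive (category is food).
[category: garment, brand: Delt, status: used, stock: 3, price: 16]: Negative (category is garment).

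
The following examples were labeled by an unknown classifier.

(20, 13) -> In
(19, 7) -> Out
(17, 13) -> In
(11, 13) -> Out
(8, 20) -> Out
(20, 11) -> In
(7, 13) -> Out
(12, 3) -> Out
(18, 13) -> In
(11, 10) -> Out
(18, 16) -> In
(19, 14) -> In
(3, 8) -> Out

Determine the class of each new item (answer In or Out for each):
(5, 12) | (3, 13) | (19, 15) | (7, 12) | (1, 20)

Out, Out, In, Out, Out

The classifier is using: sum ≥ 30.
(5, 12): Out (5+12 = 17).
(3, 13): Out (3+13 = 16).
(19, 15): In (19+15 = 34).
(7, 12): Out (7+12 = 19).
(1, 20): Out (1+20 = 21).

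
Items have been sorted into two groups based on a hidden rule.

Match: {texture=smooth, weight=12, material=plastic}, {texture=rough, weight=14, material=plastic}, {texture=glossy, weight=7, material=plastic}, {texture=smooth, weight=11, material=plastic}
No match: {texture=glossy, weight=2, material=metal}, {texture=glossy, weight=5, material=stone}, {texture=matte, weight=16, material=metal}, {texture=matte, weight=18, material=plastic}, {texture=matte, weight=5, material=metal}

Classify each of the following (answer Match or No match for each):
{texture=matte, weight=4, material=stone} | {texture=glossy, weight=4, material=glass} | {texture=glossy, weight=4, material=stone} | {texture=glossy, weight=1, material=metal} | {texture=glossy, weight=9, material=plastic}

No match, No match, No match, No match, Match

The simplest hypothesis consistent with all the labels is: material is plastic AND weight ≤ 14.
{texture=matte, weight=4, material=stone}: material is stone, weight = 4, fails the rule → No match.
{texture=glossy, weight=4, material=glass}: material is glass, weight = 4, fails the rule → No match.
{texture=glossy, weight=4, material=stone}: material is stone, weight = 4, fails the rule → No match.
{texture=glossy, weight=1, material=metal}: material is metal, weight = 1, fails the rule → No match.
{texture=glossy, weight=9, material=plastic}: material is plastic, weight = 9, matches → Match.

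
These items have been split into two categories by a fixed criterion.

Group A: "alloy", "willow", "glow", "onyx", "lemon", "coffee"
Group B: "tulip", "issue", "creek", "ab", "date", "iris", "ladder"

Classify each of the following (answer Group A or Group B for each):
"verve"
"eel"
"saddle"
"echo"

Group B, Group B, Group B, Group A

The distinguishing property — contains 'o' — holds for all the 'Group A' cases and none of the 'Group B' cases.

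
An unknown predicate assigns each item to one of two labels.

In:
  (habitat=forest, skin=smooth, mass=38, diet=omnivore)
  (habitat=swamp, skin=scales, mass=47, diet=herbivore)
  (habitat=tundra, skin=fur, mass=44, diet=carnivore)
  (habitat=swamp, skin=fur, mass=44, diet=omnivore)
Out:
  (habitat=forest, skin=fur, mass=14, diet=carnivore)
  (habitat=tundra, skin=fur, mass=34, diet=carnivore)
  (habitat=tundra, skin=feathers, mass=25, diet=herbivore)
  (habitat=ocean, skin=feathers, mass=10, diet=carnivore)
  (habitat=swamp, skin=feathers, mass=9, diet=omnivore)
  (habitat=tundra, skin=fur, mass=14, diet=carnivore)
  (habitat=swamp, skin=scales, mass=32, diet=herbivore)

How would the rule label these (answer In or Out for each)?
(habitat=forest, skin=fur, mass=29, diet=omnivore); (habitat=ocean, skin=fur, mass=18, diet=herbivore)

Out, Out

One predicate separates the groups cleanly: mass ≥ 38.
(habitat=forest, skin=fur, mass=29, diet=omnivore): Out (mass = 29).
(habitat=ocean, skin=fur, mass=18, diet=herbivore): Out (mass = 18).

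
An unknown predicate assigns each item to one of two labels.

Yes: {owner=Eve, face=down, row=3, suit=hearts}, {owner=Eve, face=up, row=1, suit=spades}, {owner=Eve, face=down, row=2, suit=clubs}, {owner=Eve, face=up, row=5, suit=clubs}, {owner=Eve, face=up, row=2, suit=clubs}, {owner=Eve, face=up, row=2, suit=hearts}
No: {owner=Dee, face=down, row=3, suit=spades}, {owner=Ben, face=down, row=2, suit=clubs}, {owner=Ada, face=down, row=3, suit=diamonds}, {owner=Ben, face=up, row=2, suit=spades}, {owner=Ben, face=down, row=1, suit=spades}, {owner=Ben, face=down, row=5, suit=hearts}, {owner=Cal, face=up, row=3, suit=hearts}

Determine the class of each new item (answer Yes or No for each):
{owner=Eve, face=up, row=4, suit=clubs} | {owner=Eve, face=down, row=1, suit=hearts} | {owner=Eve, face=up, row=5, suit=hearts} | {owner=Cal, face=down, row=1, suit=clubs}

Yes, Yes, Yes, No

All 'Yes' examples share one property — owner is Eve — and every 'No' example lacks it.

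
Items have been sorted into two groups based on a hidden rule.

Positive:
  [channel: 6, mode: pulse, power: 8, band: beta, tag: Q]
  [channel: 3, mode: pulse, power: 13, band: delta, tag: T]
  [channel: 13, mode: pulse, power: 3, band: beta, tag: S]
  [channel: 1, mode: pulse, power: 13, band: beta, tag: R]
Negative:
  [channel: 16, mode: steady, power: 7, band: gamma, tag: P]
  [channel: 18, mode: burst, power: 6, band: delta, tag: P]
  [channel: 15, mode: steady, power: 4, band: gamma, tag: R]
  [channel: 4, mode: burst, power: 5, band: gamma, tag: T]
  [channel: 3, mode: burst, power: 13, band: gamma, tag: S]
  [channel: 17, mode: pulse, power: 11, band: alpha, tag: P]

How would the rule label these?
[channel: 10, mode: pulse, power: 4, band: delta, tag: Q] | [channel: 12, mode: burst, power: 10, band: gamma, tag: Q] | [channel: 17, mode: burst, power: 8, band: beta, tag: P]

The classifier is using: mode is pulse AND channel ≤ 13.
[channel: 10, mode: pulse, power: 4, band: delta, tag: Q] — mode is pulse, channel = 10, hence Positive. [channel: 12, mode: burst, power: 10, band: gamma, tag: Q] — mode is burst, channel = 12, hence Negative. [channel: 17, mode: burst, power: 8, band: beta, tag: P] — mode is burst, channel = 17, hence Negative.

Positive, Negative, Negative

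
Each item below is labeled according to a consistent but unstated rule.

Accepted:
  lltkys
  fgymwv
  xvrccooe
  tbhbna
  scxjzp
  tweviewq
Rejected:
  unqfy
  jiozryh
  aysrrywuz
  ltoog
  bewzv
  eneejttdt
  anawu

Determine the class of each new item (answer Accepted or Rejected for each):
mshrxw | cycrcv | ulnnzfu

Accepted, Accepted, Rejected

Checking candidate rules against both groups, what survives is: even length.
mshrxw — length 6, hence Accepted. cycrcv — length 6, hence Accepted. ulnnzfu — length 7, hence Rejected.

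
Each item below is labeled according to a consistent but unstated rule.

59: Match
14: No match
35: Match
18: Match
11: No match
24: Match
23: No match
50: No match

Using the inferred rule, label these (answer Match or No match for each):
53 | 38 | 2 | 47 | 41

'Match' ⟺ digit sum ≥ 6.
53 — digit sum 5+3 = 8, hence Match.
38 — digit sum 3+8 = 11, hence Match.
2 — digit sum 2, hence No match.
47 — digit sum 4+7 = 11, hence Match.
41 — digit sum 4+1 = 5, hence No match.

Match, Match, No match, Match, No match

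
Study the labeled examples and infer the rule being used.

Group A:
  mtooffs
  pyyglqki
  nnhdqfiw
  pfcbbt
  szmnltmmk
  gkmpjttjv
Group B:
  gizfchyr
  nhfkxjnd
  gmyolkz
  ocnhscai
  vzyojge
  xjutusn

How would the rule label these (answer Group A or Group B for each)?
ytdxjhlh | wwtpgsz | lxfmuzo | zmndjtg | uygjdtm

Group B, Group A, Group B, Group B, Group B

The common property of the 'Group A' items is: has a double letter. No 'Group B' item has it.
ytdxjhlh: no doubled letter, doesn't match → Group B.
wwtpgsz: 'ww' doubled, has this property → Group A.
lxfmuzo: no doubled letter, doesn't match → Group B.
zmndjtg: no doubled letter, doesn't match → Group B.
uygjdtm: no doubled letter, doesn't match → Group B.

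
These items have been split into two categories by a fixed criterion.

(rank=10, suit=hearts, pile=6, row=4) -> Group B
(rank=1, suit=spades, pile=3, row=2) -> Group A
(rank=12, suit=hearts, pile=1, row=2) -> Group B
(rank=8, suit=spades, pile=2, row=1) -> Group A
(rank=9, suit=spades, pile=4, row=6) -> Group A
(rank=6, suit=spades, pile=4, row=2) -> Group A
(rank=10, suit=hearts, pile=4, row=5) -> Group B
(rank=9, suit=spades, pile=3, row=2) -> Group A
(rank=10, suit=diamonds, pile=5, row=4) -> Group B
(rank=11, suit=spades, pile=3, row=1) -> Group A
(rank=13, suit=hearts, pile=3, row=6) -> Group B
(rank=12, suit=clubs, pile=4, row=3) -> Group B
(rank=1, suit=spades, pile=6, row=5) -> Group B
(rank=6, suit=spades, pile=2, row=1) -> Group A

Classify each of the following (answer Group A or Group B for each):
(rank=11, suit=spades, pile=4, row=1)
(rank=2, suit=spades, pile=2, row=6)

Group A, Group A

A rule that fits every label: suit is spades AND pile ≤ 4 — true of each 'Group A' example, false of each 'Group B' one.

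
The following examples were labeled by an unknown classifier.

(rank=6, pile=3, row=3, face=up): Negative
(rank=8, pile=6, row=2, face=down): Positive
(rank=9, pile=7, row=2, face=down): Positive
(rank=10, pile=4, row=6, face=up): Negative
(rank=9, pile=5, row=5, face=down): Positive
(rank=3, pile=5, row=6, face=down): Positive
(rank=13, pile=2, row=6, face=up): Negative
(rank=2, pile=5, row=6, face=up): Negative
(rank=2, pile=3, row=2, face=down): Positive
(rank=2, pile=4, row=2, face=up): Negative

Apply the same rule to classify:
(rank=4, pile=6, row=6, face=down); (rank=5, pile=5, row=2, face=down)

Positive, Positive

All 'Positive' examples share one property — face is down — and every 'Negative' example lacks it.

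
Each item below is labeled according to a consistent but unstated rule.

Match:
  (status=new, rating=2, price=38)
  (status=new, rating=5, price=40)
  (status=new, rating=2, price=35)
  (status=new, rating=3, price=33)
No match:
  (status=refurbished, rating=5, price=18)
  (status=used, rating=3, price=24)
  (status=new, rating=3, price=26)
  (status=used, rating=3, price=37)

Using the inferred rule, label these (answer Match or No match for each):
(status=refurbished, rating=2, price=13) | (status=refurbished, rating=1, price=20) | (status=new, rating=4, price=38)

No match, No match, Match

The rule appears to be: status is new AND price ≥ 33.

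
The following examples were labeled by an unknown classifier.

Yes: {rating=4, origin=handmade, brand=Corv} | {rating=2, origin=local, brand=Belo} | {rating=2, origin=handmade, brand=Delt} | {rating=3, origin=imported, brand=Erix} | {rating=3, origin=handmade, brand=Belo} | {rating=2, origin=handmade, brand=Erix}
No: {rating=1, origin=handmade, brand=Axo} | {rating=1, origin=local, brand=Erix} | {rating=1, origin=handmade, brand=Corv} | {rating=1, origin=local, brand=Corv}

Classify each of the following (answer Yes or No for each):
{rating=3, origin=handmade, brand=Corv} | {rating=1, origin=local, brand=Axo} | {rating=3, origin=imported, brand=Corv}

Yes, No, Yes

All 'Yes' examples share one property — rating ≥ 2 — and every 'No' example lacks it.
{rating=3, origin=handmade, brand=Corv}: rating = 3 — matches, so Yes. {rating=1, origin=local, brand=Axo}: rating = 1 — does not pass, so No. {rating=3, origin=imported, brand=Corv}: rating = 3 — matches, so Yes.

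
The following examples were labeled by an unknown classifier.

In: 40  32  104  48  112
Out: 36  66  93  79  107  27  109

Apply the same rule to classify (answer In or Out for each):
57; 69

Checking candidate rules against both groups, what survives is: multiple of 8.
57 — 57 = 8·7 + 1, hence Out.
69 — 69 = 8·8 + 5, hence Out.

Out, Out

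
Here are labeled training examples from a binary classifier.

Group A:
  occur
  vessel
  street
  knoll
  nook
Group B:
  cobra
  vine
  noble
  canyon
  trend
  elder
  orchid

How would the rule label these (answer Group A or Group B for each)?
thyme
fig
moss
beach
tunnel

Group B, Group B, Group A, Group B, Group A

The rule appears to be: has a double letter.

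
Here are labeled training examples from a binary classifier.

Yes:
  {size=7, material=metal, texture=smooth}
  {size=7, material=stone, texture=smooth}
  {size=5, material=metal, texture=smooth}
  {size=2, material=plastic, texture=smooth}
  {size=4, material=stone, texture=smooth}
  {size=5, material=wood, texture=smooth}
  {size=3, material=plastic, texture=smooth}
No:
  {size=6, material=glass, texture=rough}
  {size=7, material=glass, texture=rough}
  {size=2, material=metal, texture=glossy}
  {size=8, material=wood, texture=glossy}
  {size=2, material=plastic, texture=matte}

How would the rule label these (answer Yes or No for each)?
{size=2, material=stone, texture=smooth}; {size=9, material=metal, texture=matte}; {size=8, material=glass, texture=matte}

One predicate separates the groups cleanly: texture is smooth.
{size=2, material=stone, texture=smooth}: Yes (texture is smooth). {size=9, material=metal, texture=matte}: No (texture is matte). {size=8, material=glass, texture=matte}: No (texture is matte).

Yes, No, No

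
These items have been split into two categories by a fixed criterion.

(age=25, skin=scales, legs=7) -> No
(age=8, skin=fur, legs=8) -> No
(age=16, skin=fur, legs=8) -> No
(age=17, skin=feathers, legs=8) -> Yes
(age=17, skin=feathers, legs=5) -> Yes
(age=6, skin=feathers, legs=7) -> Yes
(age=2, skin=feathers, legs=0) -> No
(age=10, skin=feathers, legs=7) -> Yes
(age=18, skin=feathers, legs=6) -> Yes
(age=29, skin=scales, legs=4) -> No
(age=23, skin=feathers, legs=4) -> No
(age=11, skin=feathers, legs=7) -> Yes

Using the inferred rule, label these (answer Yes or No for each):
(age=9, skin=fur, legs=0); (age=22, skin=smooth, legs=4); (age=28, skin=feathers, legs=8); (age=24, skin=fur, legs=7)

A rule that fits every label: skin is feathers AND legs ≥ 5 — true of each 'Yes' example, false of each 'No' one.
(age=9, skin=fur, legs=0) — skin is fur, legs = 0, hence No. (age=22, skin=smooth, legs=4) — skin is smooth, legs = 4, hence No. (age=28, skin=feathers, legs=8) — skin is feathers, legs = 8, hence Yes. (age=24, skin=fur, legs=7) — skin is fur, legs = 7, hence No.

No, No, Yes, No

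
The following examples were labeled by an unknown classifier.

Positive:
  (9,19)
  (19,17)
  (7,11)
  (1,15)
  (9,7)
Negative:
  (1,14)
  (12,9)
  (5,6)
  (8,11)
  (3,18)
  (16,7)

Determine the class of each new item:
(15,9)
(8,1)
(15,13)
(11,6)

Positive, Negative, Positive, Negative

The common property of the 'Positive' items is: sum is even. No 'Negative' item has it.
Positive: (15,9), since 15+9 = 24. Negative: (8,1), since 8+1 = 9. Positive: (15,13), since 15+13 = 28. Negative: (11,6), since 11+6 = 17.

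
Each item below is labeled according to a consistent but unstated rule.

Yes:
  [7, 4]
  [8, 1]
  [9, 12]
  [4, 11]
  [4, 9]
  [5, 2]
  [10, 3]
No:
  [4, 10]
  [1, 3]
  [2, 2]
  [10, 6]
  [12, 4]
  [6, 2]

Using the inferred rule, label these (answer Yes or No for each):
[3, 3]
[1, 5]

The common property of the 'Yes' items is: sum is odd. No 'No' item has it.
[3, 3] → 3+3 = 6 → No. [1, 5] → 1+5 = 6 → No.

No, No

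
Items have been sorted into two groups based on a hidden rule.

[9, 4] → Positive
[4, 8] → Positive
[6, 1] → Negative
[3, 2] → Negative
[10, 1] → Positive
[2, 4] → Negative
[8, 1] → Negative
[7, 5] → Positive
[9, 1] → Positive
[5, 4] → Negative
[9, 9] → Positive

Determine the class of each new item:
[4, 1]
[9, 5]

Rule: sum ≥ 10. This holds for each 'Positive' example and fails for each 'Negative' one.

Negative, Positive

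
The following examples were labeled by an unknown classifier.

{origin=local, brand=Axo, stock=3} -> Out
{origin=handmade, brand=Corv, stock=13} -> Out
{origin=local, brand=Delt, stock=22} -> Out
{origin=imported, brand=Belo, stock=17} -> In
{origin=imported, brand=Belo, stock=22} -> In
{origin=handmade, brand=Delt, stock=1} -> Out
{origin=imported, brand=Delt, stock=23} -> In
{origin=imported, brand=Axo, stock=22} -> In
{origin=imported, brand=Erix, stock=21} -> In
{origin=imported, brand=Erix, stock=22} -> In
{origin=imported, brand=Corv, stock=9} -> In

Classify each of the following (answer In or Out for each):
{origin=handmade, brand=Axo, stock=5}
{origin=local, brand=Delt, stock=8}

The rule appears to be: origin is imported.
Out: {origin=handmade, brand=Axo, stock=5}, since origin is handmade.
Out: {origin=local, brand=Delt, stock=8}, since origin is local.

Out, Out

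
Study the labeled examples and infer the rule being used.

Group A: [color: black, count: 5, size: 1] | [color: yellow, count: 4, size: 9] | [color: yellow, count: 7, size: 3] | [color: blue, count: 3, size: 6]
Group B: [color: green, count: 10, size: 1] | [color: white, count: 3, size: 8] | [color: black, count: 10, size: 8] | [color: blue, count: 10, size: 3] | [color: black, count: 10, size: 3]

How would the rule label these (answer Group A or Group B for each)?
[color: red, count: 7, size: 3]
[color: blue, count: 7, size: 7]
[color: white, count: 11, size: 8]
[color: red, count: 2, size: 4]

Group A, Group A, Group B, Group A

All 'Group A' examples share one property — size ≠ 8 AND count ≤ 7 — and every 'Group B' example lacks it.
[color: red, count: 7, size: 3]: size = 3, count = 7 — satisfies this, so Group A. [color: blue, count: 7, size: 7]: size = 7, count = 7 — satisfies this, so Group A. [color: white, count: 11, size: 8]: size = 8, count = 11 — does not satisfy this, so Group B. [color: red, count: 2, size: 4]: size = 4, count = 2 — satisfies this, so Group A.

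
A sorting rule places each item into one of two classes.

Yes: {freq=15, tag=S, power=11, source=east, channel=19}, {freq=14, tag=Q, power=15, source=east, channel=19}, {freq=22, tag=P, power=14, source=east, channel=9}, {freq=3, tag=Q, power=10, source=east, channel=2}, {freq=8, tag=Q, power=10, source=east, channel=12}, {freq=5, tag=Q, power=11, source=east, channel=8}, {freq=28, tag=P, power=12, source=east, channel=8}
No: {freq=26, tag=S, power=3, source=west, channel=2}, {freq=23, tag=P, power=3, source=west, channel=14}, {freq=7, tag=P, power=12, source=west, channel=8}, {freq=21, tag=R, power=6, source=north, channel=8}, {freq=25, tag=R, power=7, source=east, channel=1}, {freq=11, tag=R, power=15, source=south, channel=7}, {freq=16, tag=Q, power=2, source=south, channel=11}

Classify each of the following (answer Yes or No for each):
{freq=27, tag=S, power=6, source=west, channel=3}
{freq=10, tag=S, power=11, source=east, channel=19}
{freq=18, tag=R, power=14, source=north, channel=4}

No, Yes, No

The simplest hypothesis consistent with all the labels is: source is east AND power ≥ 10.
{freq=27, tag=S, power=6, source=west, channel=3}: source is west, power = 6, fails the rule → No. {freq=10, tag=S, power=11, source=east, channel=19}: source is east, power = 11, satisfies this → Yes. {freq=18, tag=R, power=14, source=north, channel=4}: source is north, power = 14, fails the rule → No.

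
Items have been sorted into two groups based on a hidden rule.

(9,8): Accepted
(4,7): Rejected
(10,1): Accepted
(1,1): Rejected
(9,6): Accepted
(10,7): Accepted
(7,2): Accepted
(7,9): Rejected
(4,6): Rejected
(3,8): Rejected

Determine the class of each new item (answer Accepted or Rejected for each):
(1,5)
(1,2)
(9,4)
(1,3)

The distinguishing property — first > second — holds for all the 'Accepted' cases and none of the 'Rejected' cases.

Rejected, Rejected, Accepted, Rejected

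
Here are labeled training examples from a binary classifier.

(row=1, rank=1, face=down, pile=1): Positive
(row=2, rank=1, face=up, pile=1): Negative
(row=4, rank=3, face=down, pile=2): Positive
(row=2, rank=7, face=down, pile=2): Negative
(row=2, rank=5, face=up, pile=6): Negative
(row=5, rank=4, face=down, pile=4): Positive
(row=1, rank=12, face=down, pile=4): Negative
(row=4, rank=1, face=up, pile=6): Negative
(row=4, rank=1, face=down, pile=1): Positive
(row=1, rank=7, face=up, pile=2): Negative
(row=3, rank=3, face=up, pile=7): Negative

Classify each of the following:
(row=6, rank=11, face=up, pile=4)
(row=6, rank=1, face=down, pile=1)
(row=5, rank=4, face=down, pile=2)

The distinguishing property — face is down AND rank ≤ 4 — holds for all the 'Positive' cases and none of the 'Negative' cases.
(row=6, rank=11, face=up, pile=4): face is up, rank = 11 — fails this test, so Negative.
(row=6, rank=1, face=down, pile=1): face is down, rank = 1 — fits, so Positive.
(row=5, rank=4, face=down, pile=2): face is down, rank = 4 — fits, so Positive.

Negative, Positive, Positive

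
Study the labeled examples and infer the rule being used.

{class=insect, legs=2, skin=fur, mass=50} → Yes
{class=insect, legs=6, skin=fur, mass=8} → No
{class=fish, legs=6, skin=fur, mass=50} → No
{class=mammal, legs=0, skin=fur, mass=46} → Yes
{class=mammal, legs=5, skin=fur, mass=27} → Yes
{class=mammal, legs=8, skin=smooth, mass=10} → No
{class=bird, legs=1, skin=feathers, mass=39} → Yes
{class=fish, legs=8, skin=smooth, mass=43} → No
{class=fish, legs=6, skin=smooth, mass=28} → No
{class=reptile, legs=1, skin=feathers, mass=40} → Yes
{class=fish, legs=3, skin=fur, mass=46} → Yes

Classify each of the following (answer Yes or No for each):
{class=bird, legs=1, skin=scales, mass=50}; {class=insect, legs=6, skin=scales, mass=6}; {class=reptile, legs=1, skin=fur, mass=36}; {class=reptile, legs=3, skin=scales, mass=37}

The rule appears to be: legs ≤ 5.

Yes, No, Yes, Yes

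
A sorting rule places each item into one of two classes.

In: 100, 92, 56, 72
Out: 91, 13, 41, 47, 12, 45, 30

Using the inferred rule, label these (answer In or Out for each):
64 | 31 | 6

'In' ⟺ even AND at least 41.

In, Out, Out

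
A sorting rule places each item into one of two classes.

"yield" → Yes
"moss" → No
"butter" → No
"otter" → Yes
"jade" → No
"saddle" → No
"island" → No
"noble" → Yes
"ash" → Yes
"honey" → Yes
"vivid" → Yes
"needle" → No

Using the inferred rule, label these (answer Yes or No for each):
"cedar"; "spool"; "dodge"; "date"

Yes, Yes, Yes, No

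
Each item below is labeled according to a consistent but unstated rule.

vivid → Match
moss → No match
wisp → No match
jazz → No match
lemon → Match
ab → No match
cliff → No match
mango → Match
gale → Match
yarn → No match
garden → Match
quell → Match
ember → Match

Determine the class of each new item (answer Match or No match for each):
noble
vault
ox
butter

Match, Match, No match, Match

The distinguishing property — has ≥ 2 vowels — holds for all the 'Match' cases and none of the 'No match' cases.
noble: 2 vowels, qualifies → Match. vault: 2 vowels, qualifies → Match. ox: 1 vowel, fails the rule → No match. butter: 2 vowels, qualifies → Match.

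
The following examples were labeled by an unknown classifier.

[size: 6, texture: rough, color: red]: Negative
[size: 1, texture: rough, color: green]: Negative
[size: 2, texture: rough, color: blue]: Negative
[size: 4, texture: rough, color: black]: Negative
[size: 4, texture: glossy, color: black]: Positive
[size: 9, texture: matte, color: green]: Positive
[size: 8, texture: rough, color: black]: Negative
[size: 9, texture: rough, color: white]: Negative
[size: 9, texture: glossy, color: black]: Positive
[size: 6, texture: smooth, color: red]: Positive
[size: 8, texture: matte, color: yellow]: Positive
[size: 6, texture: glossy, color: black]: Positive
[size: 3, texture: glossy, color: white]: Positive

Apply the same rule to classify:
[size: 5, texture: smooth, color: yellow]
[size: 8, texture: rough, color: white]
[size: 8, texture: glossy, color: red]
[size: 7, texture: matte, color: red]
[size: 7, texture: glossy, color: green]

Positive, Negative, Positive, Positive, Positive

All 'Positive' examples share one property — texture is not rough — and every 'Negative' example lacks it.
[size: 5, texture: smooth, color: yellow]: texture is smooth — satisfies this, so Positive. [size: 8, texture: rough, color: white]: texture is rough — fails the rule, so Negative. [size: 8, texture: glossy, color: red]: texture is glossy — satisfies this, so Positive. [size: 7, texture: matte, color: red]: texture is matte — satisfies this, so Positive. [size: 7, texture: glossy, color: green]: texture is glossy — satisfies this, so Positive.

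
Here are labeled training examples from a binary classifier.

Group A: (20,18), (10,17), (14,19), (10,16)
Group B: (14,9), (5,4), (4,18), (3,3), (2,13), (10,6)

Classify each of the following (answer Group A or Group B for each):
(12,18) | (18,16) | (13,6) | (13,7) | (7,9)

Group A, Group A, Group B, Group B, Group B

All 'Group A' examples share one property — sum ≥ 26 — and every 'Group B' example lacks it.
Group A: (12,18), since 12+18 = 30. Group A: (18,16), since 18+16 = 34. Group B: (13,6), since 13+6 = 19. Group B: (13,7), since 13+7 = 20. Group B: (7,9), since 7+9 = 16.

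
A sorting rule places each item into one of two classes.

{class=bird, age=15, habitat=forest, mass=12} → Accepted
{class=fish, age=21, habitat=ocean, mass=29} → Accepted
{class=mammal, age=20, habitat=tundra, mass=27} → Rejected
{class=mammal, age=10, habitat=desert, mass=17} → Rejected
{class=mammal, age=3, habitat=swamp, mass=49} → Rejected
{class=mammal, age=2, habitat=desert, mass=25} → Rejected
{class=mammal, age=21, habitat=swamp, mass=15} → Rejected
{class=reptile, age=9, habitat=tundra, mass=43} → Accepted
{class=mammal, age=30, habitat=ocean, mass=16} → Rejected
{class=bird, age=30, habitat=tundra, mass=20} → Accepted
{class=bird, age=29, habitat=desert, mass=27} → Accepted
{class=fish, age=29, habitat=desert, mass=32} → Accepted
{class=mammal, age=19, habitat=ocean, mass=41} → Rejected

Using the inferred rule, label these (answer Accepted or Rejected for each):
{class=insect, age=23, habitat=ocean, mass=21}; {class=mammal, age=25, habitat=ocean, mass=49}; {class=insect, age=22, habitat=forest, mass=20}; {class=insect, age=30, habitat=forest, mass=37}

Accepted, Rejected, Accepted, Accepted

Every 'Accepted' example satisfies: class is not mammal. None of the 'Rejected' examples do.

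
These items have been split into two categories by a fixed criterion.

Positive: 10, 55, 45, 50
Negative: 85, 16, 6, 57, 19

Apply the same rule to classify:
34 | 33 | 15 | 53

Negative, Negative, Positive, Negative

The rule appears to be: multiple of 5 AND at most 55.
34: Negative (34 = 5·6 + 4, 34 ≤ 55). 33: Negative (33 = 5·6 + 3, 33 ≤ 55). 15: Positive (15 = 5·3, 15 ≤ 55). 53: Negative (53 = 5·10 + 3, 53 ≤ 55).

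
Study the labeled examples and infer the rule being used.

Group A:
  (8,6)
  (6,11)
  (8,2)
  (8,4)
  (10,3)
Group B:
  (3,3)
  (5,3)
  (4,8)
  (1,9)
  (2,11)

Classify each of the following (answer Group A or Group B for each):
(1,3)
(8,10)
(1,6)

Group B, Group A, Group B

The distinguishing property — first ≥ 6 — holds for all the 'Group A' cases and none of the 'Group B' cases.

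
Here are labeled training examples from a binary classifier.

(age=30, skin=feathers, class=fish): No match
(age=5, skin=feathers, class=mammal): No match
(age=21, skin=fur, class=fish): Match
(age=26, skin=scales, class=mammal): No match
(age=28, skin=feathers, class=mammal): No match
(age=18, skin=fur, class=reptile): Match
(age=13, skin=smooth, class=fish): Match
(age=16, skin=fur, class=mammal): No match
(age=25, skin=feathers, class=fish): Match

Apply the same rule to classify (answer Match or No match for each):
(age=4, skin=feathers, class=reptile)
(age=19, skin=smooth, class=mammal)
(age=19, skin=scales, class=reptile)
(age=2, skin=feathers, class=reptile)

Match, No match, Match, Match

The distinguishing property — class is not mammal AND age ≤ 25 — holds for all the 'Match' cases and none of the 'No match' cases.
(age=4, skin=feathers, class=reptile): class is reptile, age = 4, matches → Match. (age=19, skin=smooth, class=mammal): class is mammal, age = 19, fails the rule → No match. (age=19, skin=scales, class=reptile): class is reptile, age = 19, matches → Match. (age=2, skin=feathers, class=reptile): class is reptile, age = 2, matches → Match.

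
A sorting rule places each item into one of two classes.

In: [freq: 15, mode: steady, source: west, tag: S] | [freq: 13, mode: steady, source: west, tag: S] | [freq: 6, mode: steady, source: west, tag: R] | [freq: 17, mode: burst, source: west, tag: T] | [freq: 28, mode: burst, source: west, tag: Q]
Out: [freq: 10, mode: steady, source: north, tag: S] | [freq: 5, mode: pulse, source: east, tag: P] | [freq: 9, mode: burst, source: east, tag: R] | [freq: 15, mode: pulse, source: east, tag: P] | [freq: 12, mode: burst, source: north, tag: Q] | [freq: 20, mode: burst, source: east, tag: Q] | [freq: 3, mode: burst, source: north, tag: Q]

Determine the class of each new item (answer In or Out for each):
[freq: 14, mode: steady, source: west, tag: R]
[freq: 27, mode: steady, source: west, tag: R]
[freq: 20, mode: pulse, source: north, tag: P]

All 'In' examples share one property — source is west — and every 'Out' example lacks it.
In: [freq: 14, mode: steady, source: west, tag: R], since source is west. In: [freq: 27, mode: steady, source: west, tag: R], since source is west. Out: [freq: 20, mode: pulse, source: north, tag: P], since source is north.

In, In, Out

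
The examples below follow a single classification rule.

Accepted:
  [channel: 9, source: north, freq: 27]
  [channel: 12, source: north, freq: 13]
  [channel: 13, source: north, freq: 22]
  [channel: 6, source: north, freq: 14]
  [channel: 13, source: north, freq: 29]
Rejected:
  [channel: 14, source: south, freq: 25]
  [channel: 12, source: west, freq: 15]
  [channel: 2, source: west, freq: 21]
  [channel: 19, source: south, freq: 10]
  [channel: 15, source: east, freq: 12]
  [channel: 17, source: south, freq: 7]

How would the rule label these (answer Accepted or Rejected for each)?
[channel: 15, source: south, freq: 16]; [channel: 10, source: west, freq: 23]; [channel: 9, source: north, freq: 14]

Rejected, Rejected, Accepted

Checking candidate rules against both groups, what survives is: source is north.
Rejected: [channel: 15, source: south, freq: 16], since source is south.
Rejected: [channel: 10, source: west, freq: 23], since source is west.
Accepted: [channel: 9, source: north, freq: 14], since source is north.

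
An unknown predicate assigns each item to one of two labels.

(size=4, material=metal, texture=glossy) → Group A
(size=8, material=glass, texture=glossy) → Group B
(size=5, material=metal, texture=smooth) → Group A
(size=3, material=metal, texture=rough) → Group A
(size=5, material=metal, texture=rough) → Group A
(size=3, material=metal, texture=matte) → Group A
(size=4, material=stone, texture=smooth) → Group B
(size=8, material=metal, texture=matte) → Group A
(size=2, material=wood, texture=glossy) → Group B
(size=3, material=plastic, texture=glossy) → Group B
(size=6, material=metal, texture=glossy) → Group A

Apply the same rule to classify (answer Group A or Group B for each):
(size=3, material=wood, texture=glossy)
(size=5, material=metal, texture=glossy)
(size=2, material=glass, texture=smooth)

The common property of the 'Group A' items is: material is metal. No 'Group B' item has it.

Group B, Group A, Group B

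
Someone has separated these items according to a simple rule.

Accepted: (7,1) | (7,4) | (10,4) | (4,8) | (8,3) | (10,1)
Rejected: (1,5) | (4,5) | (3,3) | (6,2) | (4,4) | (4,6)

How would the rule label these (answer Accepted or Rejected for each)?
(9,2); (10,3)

One predicate separates the groups cleanly: max ≥ 7.
Accepted: (9,2), since max 9.
Accepted: (10,3), since max 10.

Accepted, Accepted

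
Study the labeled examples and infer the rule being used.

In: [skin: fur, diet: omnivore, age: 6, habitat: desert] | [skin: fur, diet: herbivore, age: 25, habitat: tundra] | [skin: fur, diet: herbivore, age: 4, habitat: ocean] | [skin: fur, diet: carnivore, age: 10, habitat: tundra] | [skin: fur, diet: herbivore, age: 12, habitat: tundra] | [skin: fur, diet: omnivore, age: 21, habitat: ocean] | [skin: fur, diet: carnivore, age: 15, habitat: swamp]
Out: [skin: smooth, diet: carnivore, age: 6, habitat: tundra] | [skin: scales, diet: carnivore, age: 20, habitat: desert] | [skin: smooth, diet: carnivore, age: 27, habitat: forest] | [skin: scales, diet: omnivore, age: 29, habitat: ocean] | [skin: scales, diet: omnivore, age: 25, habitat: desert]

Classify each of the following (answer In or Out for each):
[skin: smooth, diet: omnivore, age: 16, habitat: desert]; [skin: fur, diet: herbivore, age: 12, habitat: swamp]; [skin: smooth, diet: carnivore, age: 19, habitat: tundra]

Out, In, Out

The common property of the 'In' items is: skin is fur. No 'Out' item has it.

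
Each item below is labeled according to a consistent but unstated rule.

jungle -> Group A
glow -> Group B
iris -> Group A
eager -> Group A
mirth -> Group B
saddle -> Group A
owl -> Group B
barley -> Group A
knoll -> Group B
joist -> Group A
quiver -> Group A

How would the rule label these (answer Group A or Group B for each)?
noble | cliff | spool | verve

The classifier is using: has ≥ 2 vowels.
Group A: noble, since 2 vowels. Group B: cliff, since 1 vowel. Group A: spool, since 2 vowels. Group A: verve, since 2 vowels.

Group A, Group B, Group A, Group A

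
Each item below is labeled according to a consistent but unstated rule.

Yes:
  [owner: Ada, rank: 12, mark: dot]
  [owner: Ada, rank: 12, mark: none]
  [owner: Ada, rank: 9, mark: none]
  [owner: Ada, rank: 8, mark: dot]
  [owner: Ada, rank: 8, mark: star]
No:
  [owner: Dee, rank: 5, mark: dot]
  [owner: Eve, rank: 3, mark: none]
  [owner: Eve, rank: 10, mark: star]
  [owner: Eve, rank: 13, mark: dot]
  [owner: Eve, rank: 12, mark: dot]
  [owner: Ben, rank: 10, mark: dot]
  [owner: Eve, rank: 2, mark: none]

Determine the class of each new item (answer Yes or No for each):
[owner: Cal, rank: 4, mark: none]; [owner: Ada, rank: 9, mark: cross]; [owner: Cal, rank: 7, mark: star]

No, Yes, No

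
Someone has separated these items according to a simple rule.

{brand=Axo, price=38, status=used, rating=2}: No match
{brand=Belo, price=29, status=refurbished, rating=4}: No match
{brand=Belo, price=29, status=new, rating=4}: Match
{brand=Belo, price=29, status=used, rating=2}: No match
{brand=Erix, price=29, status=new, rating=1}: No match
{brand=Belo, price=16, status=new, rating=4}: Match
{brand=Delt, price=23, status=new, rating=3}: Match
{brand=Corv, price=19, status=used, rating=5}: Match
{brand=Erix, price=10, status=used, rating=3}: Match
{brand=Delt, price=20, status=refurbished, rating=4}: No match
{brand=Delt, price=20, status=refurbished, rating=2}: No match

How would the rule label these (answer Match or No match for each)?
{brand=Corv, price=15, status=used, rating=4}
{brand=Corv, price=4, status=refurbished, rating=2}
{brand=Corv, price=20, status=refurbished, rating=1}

Match, No match, No match

Rule: status is not refurbished AND rating ≥ 3. This holds for each 'Match' example and fails for each 'No match' one.
{brand=Corv, price=15, status=used, rating=4}: status is used, rating = 4, satisfies this → Match.
{brand=Corv, price=4, status=refurbished, rating=2}: status is refurbished, rating = 2, lacks this property → No match.
{brand=Corv, price=20, status=refurbished, rating=1}: status is refurbished, rating = 1, lacks this property → No match.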